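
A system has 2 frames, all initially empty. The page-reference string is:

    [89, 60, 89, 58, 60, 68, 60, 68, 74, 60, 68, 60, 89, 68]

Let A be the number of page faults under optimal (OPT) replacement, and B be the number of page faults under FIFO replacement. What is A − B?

-3

Under OPT: F F . F . F . . F . F . F . → 7 faults.
Under FIFO: F F . F . F F . F . F F F F → 10 faults.
A − B = 7 − 10 = -3.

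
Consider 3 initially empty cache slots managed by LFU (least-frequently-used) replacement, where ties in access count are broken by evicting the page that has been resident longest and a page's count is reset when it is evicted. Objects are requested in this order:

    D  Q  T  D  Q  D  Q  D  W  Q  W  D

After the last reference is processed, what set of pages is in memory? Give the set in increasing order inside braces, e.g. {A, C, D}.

D -> miss, frames (D)
Q -> miss, frames (D Q)
T -> miss, frames (D Q T)
D -> hit
Q -> hit
D -> hit
Q -> hit
D -> hit
W -> miss, evict T, frames (D Q W)
Q -> hit
W -> hit
D -> hit

{D, Q, W}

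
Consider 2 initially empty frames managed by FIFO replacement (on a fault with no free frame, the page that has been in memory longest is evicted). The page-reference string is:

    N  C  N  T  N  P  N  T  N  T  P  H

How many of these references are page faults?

N: fault, frames [N]
C: fault, frames [N, C]
N: hit
T: fault, evict N, frames [C, T]
N: fault, evict C, frames [T, N]
P: fault, evict T, frames [N, P]
N: hit
T: fault, evict N, frames [P, T]
N: fault, evict P, frames [T, N]
T: hit
P: fault, evict T, frames [N, P]
H: fault, evict N, frames [P, H]
Page faults: 9.

9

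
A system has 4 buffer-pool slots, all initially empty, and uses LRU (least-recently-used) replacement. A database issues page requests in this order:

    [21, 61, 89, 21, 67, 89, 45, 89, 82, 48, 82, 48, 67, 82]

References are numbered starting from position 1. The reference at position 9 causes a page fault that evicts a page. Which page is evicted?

pos 1: 21: miss, frames {21}
pos 2: 61: miss, frames {21,61}
pos 3: 89: miss, frames {21,61,89}
pos 4: 21: hit
pos 5: 67: miss, frames {61,89,21,67}
pos 6: 89: hit
pos 7: 45: miss, evict 61, frames {21,67,89,45}
pos 8: 89: hit
pos 9: 82: miss, evict 21, frames {67,45,89,82}
At position 9, page 21 is evicted.

21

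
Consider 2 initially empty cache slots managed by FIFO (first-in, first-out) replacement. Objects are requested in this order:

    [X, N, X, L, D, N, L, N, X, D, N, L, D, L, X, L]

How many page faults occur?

13

X -> miss, frames [X]
N -> miss, frames [X, N]
X -> hit
L -> miss, evict X, frames [N, L]
D -> miss, evict N, frames [L, D]
N -> miss, evict L, frames [D, N]
L -> miss, evict D, frames [N, L]
N -> hit
X -> miss, evict N, frames [L, X]
D -> miss, evict L, frames [X, D]
N -> miss, evict X, frames [D, N]
L -> miss, evict D, frames [N, L]
D -> miss, evict N, frames [L, D]
L -> hit
X -> miss, evict L, frames [D, X]
L -> miss, evict D, frames [X, L]
Page faults: 13.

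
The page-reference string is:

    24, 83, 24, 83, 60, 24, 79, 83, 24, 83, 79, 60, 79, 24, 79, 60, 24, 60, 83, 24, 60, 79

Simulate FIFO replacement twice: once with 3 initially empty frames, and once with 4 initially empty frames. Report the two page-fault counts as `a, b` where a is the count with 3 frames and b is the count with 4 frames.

3 frames: F F . . F . F . F F . F F F . . . . F . F F → 12 faults.
4 frames: F F . . F . F . . . . . . . . . . . . . . . → 4 faults.
4 < 12: adding a frame reduced faults, as is typical.

12, 4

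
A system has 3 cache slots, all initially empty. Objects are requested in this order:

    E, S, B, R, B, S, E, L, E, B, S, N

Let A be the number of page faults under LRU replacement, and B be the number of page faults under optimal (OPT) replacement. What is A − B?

Under LRU: F F F F . . F F . F F F → 9 faults.
Under OPT: F F F F . . F F . . F F → 8 faults.
A − B = 9 − 8 = 1.

1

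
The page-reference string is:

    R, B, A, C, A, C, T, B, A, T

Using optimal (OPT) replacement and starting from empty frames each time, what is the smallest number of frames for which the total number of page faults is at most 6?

3

f=1: 10 faults
f=2: 7 faults
f=3: 5 faults
f=4: 5 faults
f=5: 5 faults
Smallest f with faults ≤ 6 is 3.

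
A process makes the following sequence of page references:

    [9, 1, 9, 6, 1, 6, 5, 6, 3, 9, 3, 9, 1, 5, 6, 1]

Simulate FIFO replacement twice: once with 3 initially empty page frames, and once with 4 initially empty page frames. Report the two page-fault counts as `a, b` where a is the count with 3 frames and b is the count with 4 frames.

3 frames: F F . F . . F . F F . . F F F . → 9 faults.
4 frames: F F . F . . F . F F . . F . F . → 8 faults.
8 < 9: adding a frame reduced faults, as is typical.

9, 8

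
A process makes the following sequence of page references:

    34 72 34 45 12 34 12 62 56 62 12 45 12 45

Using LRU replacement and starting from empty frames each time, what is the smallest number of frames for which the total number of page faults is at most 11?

f=1: 14 faults
f=2: 9 faults
f=3: 7 faults
f=4: 7 faults
f=5: 6 faults
f=6: 6 faults
Smallest f with faults ≤ 11 is 2.

2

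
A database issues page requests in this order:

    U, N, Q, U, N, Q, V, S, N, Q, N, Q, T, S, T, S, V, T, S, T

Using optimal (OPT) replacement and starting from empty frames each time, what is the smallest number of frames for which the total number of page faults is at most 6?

4

f=1: 20 faults
f=2: 11 faults
f=3: 7 faults
f=4: 6 faults
f=5: 6 faults
f=6: 6 faults
Smallest f with faults ≤ 6 is 4.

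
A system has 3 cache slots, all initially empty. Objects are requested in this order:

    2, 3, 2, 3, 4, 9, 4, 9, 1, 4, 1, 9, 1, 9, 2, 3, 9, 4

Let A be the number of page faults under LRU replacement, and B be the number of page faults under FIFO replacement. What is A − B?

Under LRU: F F . . F F . . F . . . . . F F . F → 8 faults.
Under FIFO: F F . . F F . . F . . . . . F F F F → 9 faults.
A − B = 8 − 9 = -1.

-1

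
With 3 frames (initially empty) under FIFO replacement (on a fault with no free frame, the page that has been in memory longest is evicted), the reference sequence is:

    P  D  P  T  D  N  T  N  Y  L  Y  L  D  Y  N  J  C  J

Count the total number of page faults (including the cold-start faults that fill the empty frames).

10

P: fault, frames [P]
D: fault, frames [P, D]
P: hit
T: fault, frames [P, D, T]
D: hit
N: fault, evict P, frames [D, T, N]
T: hit
N: hit
Y: fault, evict D, frames [T, N, Y]
L: fault, evict T, frames [N, Y, L]
Y: hit
L: hit
D: fault, evict N, frames [Y, L, D]
Y: hit
N: fault, evict Y, frames [L, D, N]
J: fault, evict L, frames [D, N, J]
C: fault, evict D, frames [N, J, C]
J: hit
Page faults: 10.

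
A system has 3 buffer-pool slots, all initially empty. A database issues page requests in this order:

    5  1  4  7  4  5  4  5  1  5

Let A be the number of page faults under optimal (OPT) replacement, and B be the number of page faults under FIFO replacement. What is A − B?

-1

Under OPT: F F F F . . . . F . → 5 faults.
Under FIFO: F F F F . F . . F . → 6 faults.
A − B = 5 − 6 = -1.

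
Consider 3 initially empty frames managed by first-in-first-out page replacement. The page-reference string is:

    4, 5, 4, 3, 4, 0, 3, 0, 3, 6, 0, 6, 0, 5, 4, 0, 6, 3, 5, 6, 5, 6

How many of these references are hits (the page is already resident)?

11

4 -> miss, frames {4}
5 -> miss, frames {4,5}
4 -> hit
3 -> miss, frames {4,5,3}
4 -> hit
0 -> miss, evict 4, frames {5,3,0}
3 -> hit
0 -> hit
3 -> hit
6 -> miss, evict 5, frames {3,0,6}
0 -> hit
6 -> hit
0 -> hit
5 -> miss, evict 3, frames {0,6,5}
4 -> miss, evict 0, frames {6,5,4}
0 -> miss, evict 6, frames {5,4,0}
6 -> miss, evict 5, frames {4,0,6}
3 -> miss, evict 4, frames {0,6,3}
5 -> miss, evict 0, frames {6,3,5}
6 -> hit
5 -> hit
6 -> hit
Hits: 11.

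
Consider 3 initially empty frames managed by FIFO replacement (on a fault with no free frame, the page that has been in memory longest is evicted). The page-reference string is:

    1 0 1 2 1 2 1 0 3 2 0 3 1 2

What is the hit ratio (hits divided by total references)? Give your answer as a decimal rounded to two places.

1 → miss, frames (1)
0 → miss, frames (1 0)
1 → hit
2 → miss, frames (1 0 2)
1 → hit
2 → hit
1 → hit
0 → hit
3 → miss, evict 1, frames (0 2 3)
2 → hit
0 → hit
3 → hit
1 → miss, evict 0, frames (2 3 1)
2 → hit
Hits: 9 of 14 references → 9/14 = 0.6429.

0.64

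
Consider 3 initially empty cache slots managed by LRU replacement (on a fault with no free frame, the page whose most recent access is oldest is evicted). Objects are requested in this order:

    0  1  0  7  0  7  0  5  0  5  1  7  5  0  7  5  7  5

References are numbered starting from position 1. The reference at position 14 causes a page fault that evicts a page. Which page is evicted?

1

pos 1: 0 -> fault, frames {0}
pos 2: 1 -> fault, frames {0,1}
pos 3: 0 -> hit
pos 4: 7 -> fault, frames {1,0,7}
pos 5: 0 -> hit
pos 6: 7 -> hit
pos 7: 0 -> hit
pos 8: 5 -> fault, evict 1, frames {7,0,5}
pos 9: 0 -> hit
pos 10: 5 -> hit
pos 11: 1 -> fault, evict 7, frames {0,5,1}
pos 12: 7 -> fault, evict 0, frames {5,1,7}
pos 13: 5 -> hit
pos 14: 0 -> fault, evict 1, frames {7,5,0}
At position 14, page 1 is evicted.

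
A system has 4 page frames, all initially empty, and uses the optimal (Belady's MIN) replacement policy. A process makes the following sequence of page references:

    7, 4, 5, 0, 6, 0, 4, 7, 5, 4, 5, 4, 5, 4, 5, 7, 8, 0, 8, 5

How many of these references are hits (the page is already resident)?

7 → miss, frames [7]
4 → miss, frames [7, 4]
5 → miss, frames [7, 4, 5]
0 → miss, frames [7, 4, 5, 0]
6 → miss, evict 5, frames [7, 4, 0, 6]
0 → hit
4 → hit
7 → hit
5 → miss, evict 6, frames [7, 4, 0, 5]
4 → hit
5 → hit
4 → hit
5 → hit
4 → hit
5 → hit
7 → hit
8 → miss, evict 4, frames [7, 0, 5, 8]
0 → hit
8 → hit
5 → hit
Hits: 13.

13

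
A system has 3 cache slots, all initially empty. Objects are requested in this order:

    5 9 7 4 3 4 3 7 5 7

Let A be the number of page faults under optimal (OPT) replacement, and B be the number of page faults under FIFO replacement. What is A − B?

Under OPT: F F F F F . . . F . → 6 faults.
Under FIFO: F F F F F . . . F F → 7 faults.
A − B = 6 − 7 = -1.

-1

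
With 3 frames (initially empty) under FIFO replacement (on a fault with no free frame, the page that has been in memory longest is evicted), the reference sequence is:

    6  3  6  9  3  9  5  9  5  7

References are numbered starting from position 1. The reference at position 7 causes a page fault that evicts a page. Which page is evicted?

pos 1: 6: fault, frames (6)
pos 2: 3: fault, frames (6 3)
pos 3: 6: hit
pos 4: 9: fault, frames (6 3 9)
pos 5: 3: hit
pos 6: 9: hit
pos 7: 5: fault, evict 6, frames (3 9 5)
At position 7, page 6 is evicted.

6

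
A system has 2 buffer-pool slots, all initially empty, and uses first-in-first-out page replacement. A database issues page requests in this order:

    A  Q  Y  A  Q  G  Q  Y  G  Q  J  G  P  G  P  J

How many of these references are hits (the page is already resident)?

4

A -> miss, frames {A}
Q -> miss, frames {A,Q}
Y -> miss, evict A, frames {Q,Y}
A -> miss, evict Q, frames {Y,A}
Q -> miss, evict Y, frames {A,Q}
G -> miss, evict A, frames {Q,G}
Q -> hit
Y -> miss, evict Q, frames {G,Y}
G -> hit
Q -> miss, evict G, frames {Y,Q}
J -> miss, evict Y, frames {Q,J}
G -> miss, evict Q, frames {J,G}
P -> miss, evict J, frames {G,P}
G -> hit
P -> hit
J -> miss, evict G, frames {P,J}
Hits: 4.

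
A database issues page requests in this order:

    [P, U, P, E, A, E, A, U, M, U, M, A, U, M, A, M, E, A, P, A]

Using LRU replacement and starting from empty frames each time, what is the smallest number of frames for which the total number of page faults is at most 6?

f=1: 20 faults
f=2: 13 faults
f=3: 8 faults
f=4: 6 faults
f=5: 5 faults
Smallest f with faults ≤ 6 is 4.

4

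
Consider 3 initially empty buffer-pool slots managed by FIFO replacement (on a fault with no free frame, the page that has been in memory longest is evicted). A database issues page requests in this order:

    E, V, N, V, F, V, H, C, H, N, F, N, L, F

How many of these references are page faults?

9

E -> fault, frames [E]
V -> fault, frames [E, V]
N -> fault, frames [E, V, N]
V -> hit
F -> fault, evict E, frames [V, N, F]
V -> hit
H -> fault, evict V, frames [N, F, H]
C -> fault, evict N, frames [F, H, C]
H -> hit
N -> fault, evict F, frames [H, C, N]
F -> fault, evict H, frames [C, N, F]
N -> hit
L -> fault, evict C, frames [N, F, L]
F -> hit
Page faults: 9.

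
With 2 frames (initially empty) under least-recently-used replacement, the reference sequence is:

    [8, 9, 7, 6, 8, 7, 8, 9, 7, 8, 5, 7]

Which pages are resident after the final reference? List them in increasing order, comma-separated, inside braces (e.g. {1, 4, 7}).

8: fault, frames {8}
9: fault, frames {8,9}
7: fault, evict 8, frames {9,7}
6: fault, evict 9, frames {7,6}
8: fault, evict 7, frames {6,8}
7: fault, evict 6, frames {8,7}
8: hit
9: fault, evict 7, frames {8,9}
7: fault, evict 8, frames {9,7}
8: fault, evict 9, frames {7,8}
5: fault, evict 7, frames {8,5}
7: fault, evict 8, frames {5,7}

{5, 7}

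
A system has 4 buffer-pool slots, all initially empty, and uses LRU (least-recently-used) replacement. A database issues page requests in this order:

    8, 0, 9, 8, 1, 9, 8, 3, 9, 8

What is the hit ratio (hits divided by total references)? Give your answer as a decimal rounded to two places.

0.50

8 → miss, frames {8}
0 → miss, frames {8,0}
9 → miss, frames {8,0,9}
8 → hit
1 → miss, frames {0,9,8,1}
9 → hit
8 → hit
3 → miss, evict 0, frames {1,9,8,3}
9 → hit
8 → hit
Hits: 5 of 10 references → 5/10 = 0.5000.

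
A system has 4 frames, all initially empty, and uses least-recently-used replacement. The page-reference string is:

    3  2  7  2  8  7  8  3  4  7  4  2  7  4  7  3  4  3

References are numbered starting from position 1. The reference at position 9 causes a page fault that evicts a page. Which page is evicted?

pos 1: 3: fault, frames [3]
pos 2: 2: fault, frames [3, 2]
pos 3: 7: fault, frames [3, 2, 7]
pos 4: 2: hit
pos 5: 8: fault, frames [3, 7, 2, 8]
pos 6: 7: hit
pos 7: 8: hit
pos 8: 3: hit
pos 9: 4: fault, evict 2, frames [7, 8, 3, 4]
At position 9, page 2 is evicted.

2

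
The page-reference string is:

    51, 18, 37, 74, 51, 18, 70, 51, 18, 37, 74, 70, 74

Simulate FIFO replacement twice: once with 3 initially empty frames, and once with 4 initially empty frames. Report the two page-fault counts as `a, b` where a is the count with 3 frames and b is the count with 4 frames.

3 frames: F F F F F F F . . F F . . → 9 faults.
4 frames: F F F F . . F F F F F F . → 10 faults.
10 > 9: adding a frame increased faults — Belady's anomaly.

9, 10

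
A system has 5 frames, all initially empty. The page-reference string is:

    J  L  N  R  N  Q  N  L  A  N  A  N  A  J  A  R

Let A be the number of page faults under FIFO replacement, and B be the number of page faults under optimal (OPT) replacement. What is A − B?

1

Under FIFO: F F F F . F . . F . . . . F . . → 7 faults.
Under OPT: F F F F . F . . F . . . . . . . → 6 faults.
A − B = 7 − 6 = 1.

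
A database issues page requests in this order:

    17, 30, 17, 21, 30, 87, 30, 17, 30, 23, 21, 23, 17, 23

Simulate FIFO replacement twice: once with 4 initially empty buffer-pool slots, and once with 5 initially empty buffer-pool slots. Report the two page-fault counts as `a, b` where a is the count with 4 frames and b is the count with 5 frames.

6, 5

4 frames: F F . F . F . . . F . . F . → 6 faults.
5 frames: F F . F . F . . . F . . . . → 5 faults.
5 < 6: adding a frame reduced faults, as is typical.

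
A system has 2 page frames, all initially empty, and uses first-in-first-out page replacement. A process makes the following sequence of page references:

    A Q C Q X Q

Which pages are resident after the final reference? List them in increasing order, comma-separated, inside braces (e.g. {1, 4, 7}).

{Q, X}

A -> fault, frames {A}
Q -> fault, frames {A,Q}
C -> fault, evict A, frames {Q,C}
Q -> hit
X -> fault, evict Q, frames {C,X}
Q -> fault, evict C, frames {X,Q}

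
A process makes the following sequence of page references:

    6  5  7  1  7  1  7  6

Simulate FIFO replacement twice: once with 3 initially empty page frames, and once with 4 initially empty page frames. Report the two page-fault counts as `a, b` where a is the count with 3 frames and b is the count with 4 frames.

3 frames: F F F F . . . F → 5 faults.
4 frames: F F F F . . . . → 4 faults.
4 < 5: adding a frame reduced faults, as is typical.

5, 4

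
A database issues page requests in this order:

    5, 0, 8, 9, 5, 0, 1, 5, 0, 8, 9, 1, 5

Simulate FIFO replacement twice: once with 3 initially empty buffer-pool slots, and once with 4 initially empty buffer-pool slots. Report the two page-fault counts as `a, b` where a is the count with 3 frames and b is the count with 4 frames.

3 frames: F F F F F F F . . F F . F → 10 faults.
4 frames: F F F F . . F F F F F F F → 11 faults.
11 > 10: adding a frame increased faults — Belady's anomaly.

10, 11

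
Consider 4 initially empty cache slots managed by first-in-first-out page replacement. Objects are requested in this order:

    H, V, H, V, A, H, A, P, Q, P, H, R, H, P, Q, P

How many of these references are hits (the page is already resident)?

9

H: fault, frames [H]
V: fault, frames [H, V]
H: hit
V: hit
A: fault, frames [H, V, A]
H: hit
A: hit
P: fault, frames [H, V, A, P]
Q: fault, evict H, frames [V, A, P, Q]
P: hit
H: fault, evict V, frames [A, P, Q, H]
R: fault, evict A, frames [P, Q, H, R]
H: hit
P: hit
Q: hit
P: hit
Hits: 9.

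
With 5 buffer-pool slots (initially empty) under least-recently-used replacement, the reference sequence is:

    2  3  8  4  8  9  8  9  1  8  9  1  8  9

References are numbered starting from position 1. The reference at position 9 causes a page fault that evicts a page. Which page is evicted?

2

pos 1: 2 → fault, frames [2]
pos 2: 3 → fault, frames [2, 3]
pos 3: 8 → fault, frames [2, 3, 8]
pos 4: 4 → fault, frames [2, 3, 8, 4]
pos 5: 8 → hit
pos 6: 9 → fault, frames [2, 3, 4, 8, 9]
pos 7: 8 → hit
pos 8: 9 → hit
pos 9: 1 → fault, evict 2, frames [3, 4, 8, 9, 1]
At position 9, page 2 is evicted.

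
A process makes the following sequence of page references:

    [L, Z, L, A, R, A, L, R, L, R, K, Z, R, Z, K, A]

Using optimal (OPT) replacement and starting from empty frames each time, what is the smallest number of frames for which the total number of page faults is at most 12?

f=1: 16 faults
f=2: 9 faults
f=3: 7 faults
f=4: 5 faults
f=5: 5 faults
Smallest f with faults ≤ 12 is 2.

2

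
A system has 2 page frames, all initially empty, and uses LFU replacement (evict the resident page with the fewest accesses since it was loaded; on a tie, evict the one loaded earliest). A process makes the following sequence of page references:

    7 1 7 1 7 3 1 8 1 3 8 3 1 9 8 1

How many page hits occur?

7 -> fault, frames (7)
1 -> fault, frames (7 1)
7 -> hit
1 -> hit
7 -> hit
3 -> fault, evict 1, frames (7 3)
1 -> fault, evict 3, frames (7 1)
8 -> fault, evict 1, frames (7 8)
1 -> fault, evict 8, frames (7 1)
3 -> fault, evict 1, frames (7 3)
8 -> fault, evict 3, frames (7 8)
3 -> fault, evict 8, frames (7 3)
1 -> fault, evict 3, frames (7 1)
9 -> fault, evict 1, frames (7 9)
8 -> fault, evict 9, frames (7 8)
1 -> fault, evict 8, frames (7 1)
Hits: 3.

3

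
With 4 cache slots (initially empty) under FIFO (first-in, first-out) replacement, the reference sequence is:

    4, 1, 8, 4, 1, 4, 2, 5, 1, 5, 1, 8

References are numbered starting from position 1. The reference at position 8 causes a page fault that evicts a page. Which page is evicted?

pos 1: 4 → fault, frames [4]
pos 2: 1 → fault, frames [4, 1]
pos 3: 8 → fault, frames [4, 1, 8]
pos 4: 4 → hit
pos 5: 1 → hit
pos 6: 4 → hit
pos 7: 2 → fault, frames [4, 1, 8, 2]
pos 8: 5 → fault, evict 4, frames [1, 8, 2, 5]
At position 8, page 4 is evicted.

4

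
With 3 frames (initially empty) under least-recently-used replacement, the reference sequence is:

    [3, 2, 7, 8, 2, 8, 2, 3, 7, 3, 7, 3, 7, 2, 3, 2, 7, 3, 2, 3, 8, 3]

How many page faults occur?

3: fault, frames {3}
2: fault, frames {3,2}
7: fault, frames {3,2,7}
8: fault, evict 3, frames {2,7,8}
2: hit
8: hit
2: hit
3: fault, evict 7, frames {8,2,3}
7: fault, evict 8, frames {2,3,7}
3: hit
7: hit
3: hit
7: hit
2: hit
3: hit
2: hit
7: hit
3: hit
2: hit
3: hit
8: fault, evict 7, frames {2,3,8}
3: hit
Page faults: 7.

7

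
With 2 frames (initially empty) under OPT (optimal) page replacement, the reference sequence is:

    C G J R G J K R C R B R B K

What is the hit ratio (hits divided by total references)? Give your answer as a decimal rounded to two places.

0.36

C → fault, frames {C}
G → fault, frames {C,G}
J → fault, evict C, frames {G,J}
R → fault, evict J, frames {G,R}
G → hit
J → fault, evict G, frames {R,J}
K → fault, evict J, frames {R,K}
R → hit
C → fault, evict K, frames {R,C}
R → hit
B → fault, evict C, frames {R,B}
R → hit
B → hit
K → fault, evict B, frames {R,K}
Hits: 5 of 14 references → 5/14 = 0.3571.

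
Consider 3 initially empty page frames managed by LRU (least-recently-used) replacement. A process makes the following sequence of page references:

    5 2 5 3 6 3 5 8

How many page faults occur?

5

5 -> fault, frames (5)
2 -> fault, frames (5 2)
5 -> hit
3 -> fault, frames (2 5 3)
6 -> fault, evict 2, frames (5 3 6)
3 -> hit
5 -> hit
8 -> fault, evict 6, frames (3 5 8)
Page faults: 5.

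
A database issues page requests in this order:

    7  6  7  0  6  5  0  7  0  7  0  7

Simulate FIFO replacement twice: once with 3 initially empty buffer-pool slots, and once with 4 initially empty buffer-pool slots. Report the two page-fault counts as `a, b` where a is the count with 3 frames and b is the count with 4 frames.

3 frames: F F . F . F . F . . . . → 5 faults.
4 frames: F F . F . F . . . . . . → 4 faults.
4 < 5: adding a frame reduced faults, as is typical.

5, 4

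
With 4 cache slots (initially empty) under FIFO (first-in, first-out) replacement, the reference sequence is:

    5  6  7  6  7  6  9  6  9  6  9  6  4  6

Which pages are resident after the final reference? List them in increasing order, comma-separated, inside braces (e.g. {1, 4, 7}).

5 -> fault, frames {5}
6 -> fault, frames {5,6}
7 -> fault, frames {5,6,7}
6 -> hit
7 -> hit
6 -> hit
9 -> fault, frames {5,6,7,9}
6 -> hit
9 -> hit
6 -> hit
9 -> hit
6 -> hit
4 -> fault, evict 5, frames {6,7,9,4}
6 -> hit

{4, 6, 7, 9}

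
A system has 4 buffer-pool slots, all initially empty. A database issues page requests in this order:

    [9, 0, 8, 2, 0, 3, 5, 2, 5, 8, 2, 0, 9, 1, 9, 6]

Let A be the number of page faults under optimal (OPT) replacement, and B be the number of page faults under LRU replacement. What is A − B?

Under OPT: F F F F . F F . . . . . F F . F → 9 faults.
Under LRU: F F F F . F F . . F . F F F . F → 11 faults.
A − B = 9 − 11 = -2.

-2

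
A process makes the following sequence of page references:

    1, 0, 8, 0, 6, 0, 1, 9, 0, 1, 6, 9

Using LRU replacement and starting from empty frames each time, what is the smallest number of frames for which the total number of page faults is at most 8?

f=1: 12 faults
f=2: 10 faults
f=3: 8 faults
f=4: 5 faults
f=5: 5 faults
Smallest f with faults ≤ 8 is 3.

3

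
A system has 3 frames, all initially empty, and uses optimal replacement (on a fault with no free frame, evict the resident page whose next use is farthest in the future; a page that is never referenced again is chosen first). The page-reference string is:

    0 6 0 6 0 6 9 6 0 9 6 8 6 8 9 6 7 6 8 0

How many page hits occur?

14

0: fault, frames (0)
6: fault, frames (0 6)
0: hit
6: hit
0: hit
6: hit
9: fault, frames (0 6 9)
6: hit
0: hit
9: hit
6: hit
8: fault, evict 0, frames (6 9 8)
6: hit
8: hit
9: hit
6: hit
7: fault, evict 9, frames (6 8 7)
6: hit
8: hit
0: fault, evict 7, frames (6 8 0)
Hits: 14.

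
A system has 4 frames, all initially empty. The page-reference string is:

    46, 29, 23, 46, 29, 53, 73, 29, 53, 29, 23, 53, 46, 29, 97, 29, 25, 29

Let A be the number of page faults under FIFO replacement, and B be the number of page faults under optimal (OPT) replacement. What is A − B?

1

Under FIFO: F F F . . F F . . . . . F F F . F . → 9 faults.
Under OPT: F F F . . F F . . . . . F . F . F . → 8 faults.
A − B = 9 − 8 = 1.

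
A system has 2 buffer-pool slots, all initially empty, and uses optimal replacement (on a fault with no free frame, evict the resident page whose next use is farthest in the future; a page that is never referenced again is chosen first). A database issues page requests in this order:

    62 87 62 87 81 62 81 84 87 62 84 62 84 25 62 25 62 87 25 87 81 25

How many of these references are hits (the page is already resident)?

62: fault, frames (62)
87: fault, frames (62 87)
62: hit
87: hit
81: fault, evict 87, frames (62 81)
62: hit
81: hit
84: fault, evict 81, frames (62 84)
87: fault, evict 84, frames (62 87)
62: hit
84: fault, evict 87, frames (62 84)
62: hit
84: hit
25: fault, evict 84, frames (62 25)
62: hit
25: hit
62: hit
87: fault, evict 62, frames (25 87)
25: hit
87: hit
81: fault, evict 87, frames (25 81)
25: hit
Hits: 13.

13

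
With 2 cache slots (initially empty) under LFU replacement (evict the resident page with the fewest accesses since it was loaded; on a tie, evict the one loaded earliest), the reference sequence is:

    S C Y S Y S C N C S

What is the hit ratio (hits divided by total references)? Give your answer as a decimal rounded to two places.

S -> miss, frames (S)
C -> miss, frames (S C)
Y -> miss, evict S, frames (C Y)
S -> miss, evict C, frames (Y S)
Y -> hit
S -> hit
C -> miss, evict Y, frames (S C)
N -> miss, evict C, frames (S N)
C -> miss, evict N, frames (S C)
S -> hit
Hits: 3 of 10 references → 3/10 = 0.3000.

0.30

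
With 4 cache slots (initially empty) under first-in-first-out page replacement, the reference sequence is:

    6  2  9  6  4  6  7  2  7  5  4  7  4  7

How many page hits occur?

6: miss, frames {6}
2: miss, frames {6,2}
9: miss, frames {6,2,9}
6: hit
4: miss, frames {6,2,9,4}
6: hit
7: miss, evict 6, frames {2,9,4,7}
2: hit
7: hit
5: miss, evict 2, frames {9,4,7,5}
4: hit
7: hit
4: hit
7: hit
Hits: 8.

8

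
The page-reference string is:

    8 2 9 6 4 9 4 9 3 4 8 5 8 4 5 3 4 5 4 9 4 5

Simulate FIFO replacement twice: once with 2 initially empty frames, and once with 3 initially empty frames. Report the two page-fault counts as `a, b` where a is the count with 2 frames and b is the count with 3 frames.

2 frames: F F F F F F . . F F F F . F . F . F F F . F → 16 faults.
3 frames: F F F F F . . . F . F F . F . F . . . F . F → 12 faults.
12 < 16: adding a frame reduced faults, as is typical.

16, 12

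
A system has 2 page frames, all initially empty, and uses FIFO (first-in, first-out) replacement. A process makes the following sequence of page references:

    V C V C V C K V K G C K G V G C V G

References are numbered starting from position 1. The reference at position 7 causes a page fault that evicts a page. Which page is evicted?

V

pos 1: V → miss, frames (V)
pos 2: C → miss, frames (V C)
pos 3: V → hit
pos 4: C → hit
pos 5: V → hit
pos 6: C → hit
pos 7: K → miss, evict V, frames (C K)
At position 7, page V is evicted.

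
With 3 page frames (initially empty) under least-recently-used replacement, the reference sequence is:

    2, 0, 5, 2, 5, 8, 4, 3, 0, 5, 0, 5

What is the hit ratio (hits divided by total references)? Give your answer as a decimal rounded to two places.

2 -> miss, frames (2)
0 -> miss, frames (2 0)
5 -> miss, frames (2 0 5)
2 -> hit
5 -> hit
8 -> miss, evict 0, frames (2 5 8)
4 -> miss, evict 2, frames (5 8 4)
3 -> miss, evict 5, frames (8 4 3)
0 -> miss, evict 8, frames (4 3 0)
5 -> miss, evict 4, frames (3 0 5)
0 -> hit
5 -> hit
Hits: 4 of 12 references → 4/12 = 0.3333.

0.33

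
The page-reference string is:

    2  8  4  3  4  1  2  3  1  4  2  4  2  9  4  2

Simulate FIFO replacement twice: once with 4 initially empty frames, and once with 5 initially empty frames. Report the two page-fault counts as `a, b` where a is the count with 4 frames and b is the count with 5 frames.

4 frames: F F F F . F F . . . . . . F F . → 8 faults.
5 frames: F F F F . F . . . . . . . F . F → 7 faults.
7 < 8: adding a frame reduced faults, as is typical.

8, 7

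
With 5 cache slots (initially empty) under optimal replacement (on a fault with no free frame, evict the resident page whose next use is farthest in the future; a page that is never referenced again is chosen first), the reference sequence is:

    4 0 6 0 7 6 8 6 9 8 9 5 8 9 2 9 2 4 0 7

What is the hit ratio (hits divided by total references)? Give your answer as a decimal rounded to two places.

4 → miss, frames [4]
0 → miss, frames [4, 0]
6 → miss, frames [4, 0, 6]
0 → hit
7 → miss, frames [4, 0, 6, 7]
6 → hit
8 → miss, frames [4, 0, 6, 7, 8]
6 → hit
9 → miss, evict 6, frames [4, 0, 7, 8, 9]
8 → hit
9 → hit
5 → miss, evict 7, frames [4, 0, 8, 9, 5]
8 → hit
9 → hit
2 → miss, evict 5, frames [4, 0, 8, 9, 2]
9 → hit
2 → hit
4 → hit
0 → hit
7 → miss, evict 2, frames [4, 0, 8, 9, 7]
Hits: 11 of 20 references → 11/20 = 0.5500.

0.55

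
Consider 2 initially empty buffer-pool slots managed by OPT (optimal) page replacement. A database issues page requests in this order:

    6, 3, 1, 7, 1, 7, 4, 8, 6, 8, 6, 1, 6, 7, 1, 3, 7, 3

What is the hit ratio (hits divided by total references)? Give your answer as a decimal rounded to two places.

0.44

6: miss, frames {6}
3: miss, frames {6,3}
1: miss, evict 3, frames {6,1}
7: miss, evict 6, frames {1,7}
1: hit
7: hit
4: miss, evict 7, frames {1,4}
8: miss, evict 4, frames {1,8}
6: miss, evict 1, frames {8,6}
8: hit
6: hit
1: miss, evict 8, frames {6,1}
6: hit
7: miss, evict 6, frames {1,7}
1: hit
3: miss, evict 1, frames {7,3}
7: hit
3: hit
Hits: 8 of 18 references → 8/18 = 0.4444.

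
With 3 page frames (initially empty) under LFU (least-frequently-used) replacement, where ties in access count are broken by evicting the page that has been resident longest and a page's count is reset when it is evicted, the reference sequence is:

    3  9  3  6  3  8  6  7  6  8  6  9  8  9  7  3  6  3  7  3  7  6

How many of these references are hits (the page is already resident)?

12

3 -> fault, frames {3}
9 -> fault, frames {3,9}
3 -> hit
6 -> fault, frames {3,9,6}
3 -> hit
8 -> fault, evict 9, frames {3,6,8}
6 -> hit
7 -> fault, evict 8, frames {3,6,7}
6 -> hit
8 -> fault, evict 7, frames {3,6,8}
6 -> hit
9 -> fault, evict 8, frames {3,6,9}
8 -> fault, evict 9, frames {3,6,8}
9 -> fault, evict 8, frames {3,6,9}
7 -> fault, evict 9, frames {3,6,7}
3 -> hit
6 -> hit
3 -> hit
7 -> hit
3 -> hit
7 -> hit
6 -> hit
Hits: 12.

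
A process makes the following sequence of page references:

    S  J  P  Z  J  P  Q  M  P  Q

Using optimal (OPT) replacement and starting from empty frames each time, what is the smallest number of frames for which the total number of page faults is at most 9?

f=1: 10 faults
f=2: 8 faults
f=3: 6 faults
f=4: 6 faults
f=5: 6 faults
f=6: 6 faults
Smallest f with faults ≤ 9 is 2.

2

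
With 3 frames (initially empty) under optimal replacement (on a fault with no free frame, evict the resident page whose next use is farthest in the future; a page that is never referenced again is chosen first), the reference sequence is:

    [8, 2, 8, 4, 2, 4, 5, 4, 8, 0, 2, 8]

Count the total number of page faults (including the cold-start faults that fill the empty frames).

6

8 -> fault, frames [8]
2 -> fault, frames [8, 2]
8 -> hit
4 -> fault, frames [8, 2, 4]
2 -> hit
4 -> hit
5 -> fault, evict 2, frames [8, 4, 5]
4 -> hit
8 -> hit
0 -> fault, evict 5, frames [8, 4, 0]
2 -> fault, evict 0, frames [8, 4, 2]
8 -> hit
Page faults: 6.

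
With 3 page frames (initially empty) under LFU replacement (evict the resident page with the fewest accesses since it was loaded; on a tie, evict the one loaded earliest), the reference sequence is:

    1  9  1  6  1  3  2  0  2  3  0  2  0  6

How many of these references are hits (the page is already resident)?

1 -> miss, frames {1}
9 -> miss, frames {1,9}
1 -> hit
6 -> miss, frames {1,9,6}
1 -> hit
3 -> miss, evict 9, frames {1,6,3}
2 -> miss, evict 6, frames {1,3,2}
0 -> miss, evict 3, frames {1,2,0}
2 -> hit
3 -> miss, evict 0, frames {1,2,3}
0 -> miss, evict 3, frames {1,2,0}
2 -> hit
0 -> hit
6 -> miss, evict 0, frames {1,2,6}
Hits: 5.

5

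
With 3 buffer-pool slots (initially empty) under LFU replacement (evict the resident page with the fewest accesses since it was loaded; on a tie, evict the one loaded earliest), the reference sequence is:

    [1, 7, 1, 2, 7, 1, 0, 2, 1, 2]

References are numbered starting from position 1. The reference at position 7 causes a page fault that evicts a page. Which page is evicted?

pos 1: 1 → miss, frames {1}
pos 2: 7 → miss, frames {1,7}
pos 3: 1 → hit
pos 4: 2 → miss, frames {1,7,2}
pos 5: 7 → hit
pos 6: 1 → hit
pos 7: 0 → miss, evict 2, frames {1,7,0}
At position 7, page 2 is evicted.

2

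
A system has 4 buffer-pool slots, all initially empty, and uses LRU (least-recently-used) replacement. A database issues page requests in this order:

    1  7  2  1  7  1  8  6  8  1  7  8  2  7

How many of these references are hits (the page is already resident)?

8

1: fault, frames [1]
7: fault, frames [1, 7]
2: fault, frames [1, 7, 2]
1: hit
7: hit
1: hit
8: fault, frames [2, 7, 1, 8]
6: fault, evict 2, frames [7, 1, 8, 6]
8: hit
1: hit
7: hit
8: hit
2: fault, evict 6, frames [1, 7, 8, 2]
7: hit
Hits: 8.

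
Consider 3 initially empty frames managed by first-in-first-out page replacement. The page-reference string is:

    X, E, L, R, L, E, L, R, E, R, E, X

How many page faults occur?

X: miss, frames [X]
E: miss, frames [X, E]
L: miss, frames [X, E, L]
R: miss, evict X, frames [E, L, R]
L: hit
E: hit
L: hit
R: hit
E: hit
R: hit
E: hit
X: miss, evict E, frames [L, R, X]
Page faults: 5.

5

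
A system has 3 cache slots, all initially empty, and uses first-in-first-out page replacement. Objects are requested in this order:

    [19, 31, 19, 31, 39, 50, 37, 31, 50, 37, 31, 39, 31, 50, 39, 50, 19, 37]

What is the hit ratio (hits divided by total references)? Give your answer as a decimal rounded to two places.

0.44

19 → fault, frames [19]
31 → fault, frames [19, 31]
19 → hit
31 → hit
39 → fault, frames [19, 31, 39]
50 → fault, evict 19, frames [31, 39, 50]
37 → fault, evict 31, frames [39, 50, 37]
31 → fault, evict 39, frames [50, 37, 31]
50 → hit
37 → hit
31 → hit
39 → fault, evict 50, frames [37, 31, 39]
31 → hit
50 → fault, evict 37, frames [31, 39, 50]
39 → hit
50 → hit
19 → fault, evict 31, frames [39, 50, 19]
37 → fault, evict 39, frames [50, 19, 37]
Hits: 8 of 18 references → 8/18 = 0.4444.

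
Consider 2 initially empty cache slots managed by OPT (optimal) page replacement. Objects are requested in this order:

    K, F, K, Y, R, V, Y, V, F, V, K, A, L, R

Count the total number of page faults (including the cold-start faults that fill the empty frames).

10

K -> miss, frames (K)
F -> miss, frames (K F)
K -> hit
Y -> miss, evict K, frames (F Y)
R -> miss, evict F, frames (Y R)
V -> miss, evict R, frames (Y V)
Y -> hit
V -> hit
F -> miss, evict Y, frames (V F)
V -> hit
K -> miss, evict F, frames (V K)
A -> miss, evict K, frames (V A)
L -> miss, evict A, frames (V L)
R -> miss, evict L, frames (V R)
Page faults: 10.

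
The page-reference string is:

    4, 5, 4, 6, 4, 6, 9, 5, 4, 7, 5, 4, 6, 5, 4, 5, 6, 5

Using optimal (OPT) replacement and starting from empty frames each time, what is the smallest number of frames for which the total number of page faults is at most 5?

4

f=1: 18 faults
f=2: 10 faults
f=3: 6 faults
f=4: 5 faults
f=5: 5 faults
Smallest f with faults ≤ 5 is 4.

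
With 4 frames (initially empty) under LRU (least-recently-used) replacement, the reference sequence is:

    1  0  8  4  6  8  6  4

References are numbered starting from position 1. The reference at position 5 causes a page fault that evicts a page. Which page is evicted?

pos 1: 1 -> miss, frames [1]
pos 2: 0 -> miss, frames [1, 0]
pos 3: 8 -> miss, frames [1, 0, 8]
pos 4: 4 -> miss, frames [1, 0, 8, 4]
pos 5: 6 -> miss, evict 1, frames [0, 8, 4, 6]
At position 5, page 1 is evicted.

1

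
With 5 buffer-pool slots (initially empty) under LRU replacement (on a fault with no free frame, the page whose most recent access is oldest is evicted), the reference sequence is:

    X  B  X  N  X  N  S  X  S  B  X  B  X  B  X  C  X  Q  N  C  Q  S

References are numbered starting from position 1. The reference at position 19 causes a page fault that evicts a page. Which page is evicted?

pos 1: X -> fault, frames {X}
pos 2: B -> fault, frames {X,B}
pos 3: X -> hit
pos 4: N -> fault, frames {B,X,N}
pos 5: X -> hit
pos 6: N -> hit
pos 7: S -> fault, frames {B,X,N,S}
pos 8: X -> hit
pos 9: S -> hit
pos 10: B -> hit
pos 11: X -> hit
pos 12: B -> hit
pos 13: X -> hit
pos 14: B -> hit
pos 15: X -> hit
pos 16: C -> fault, frames {N,S,B,X,C}
pos 17: X -> hit
pos 18: Q -> fault, evict N, frames {S,B,C,X,Q}
pos 19: N -> fault, evict S, frames {B,C,X,Q,N}
At position 19, page S is evicted.

S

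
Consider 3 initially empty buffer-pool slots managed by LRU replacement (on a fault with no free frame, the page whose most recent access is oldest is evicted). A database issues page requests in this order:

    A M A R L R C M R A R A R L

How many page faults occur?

A → miss, frames [A]
M → miss, frames [A, M]
A → hit
R → miss, frames [M, A, R]
L → miss, evict M, frames [A, R, L]
R → hit
C → miss, evict A, frames [L, R, C]
M → miss, evict L, frames [R, C, M]
R → hit
A → miss, evict C, frames [M, R, A]
R → hit
A → hit
R → hit
L → miss, evict M, frames [A, R, L]
Page faults: 8.

8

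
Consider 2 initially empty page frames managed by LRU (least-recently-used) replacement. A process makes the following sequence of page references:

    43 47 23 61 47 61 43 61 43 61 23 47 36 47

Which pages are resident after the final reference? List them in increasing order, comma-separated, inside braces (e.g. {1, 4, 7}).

43: miss, frames [43]
47: miss, frames [43, 47]
23: miss, evict 43, frames [47, 23]
61: miss, evict 47, frames [23, 61]
47: miss, evict 23, frames [61, 47]
61: hit
43: miss, evict 47, frames [61, 43]
61: hit
43: hit
61: hit
23: miss, evict 43, frames [61, 23]
47: miss, evict 61, frames [23, 47]
36: miss, evict 23, frames [47, 36]
47: hit

{36, 47}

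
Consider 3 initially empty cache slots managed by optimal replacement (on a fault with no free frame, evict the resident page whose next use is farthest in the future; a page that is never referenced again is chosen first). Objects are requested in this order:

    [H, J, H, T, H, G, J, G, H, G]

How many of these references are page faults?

4

H: miss, frames (H)
J: miss, frames (H J)
H: hit
T: miss, frames (H J T)
H: hit
G: miss, evict T, frames (H J G)
J: hit
G: hit
H: hit
G: hit
Page faults: 4.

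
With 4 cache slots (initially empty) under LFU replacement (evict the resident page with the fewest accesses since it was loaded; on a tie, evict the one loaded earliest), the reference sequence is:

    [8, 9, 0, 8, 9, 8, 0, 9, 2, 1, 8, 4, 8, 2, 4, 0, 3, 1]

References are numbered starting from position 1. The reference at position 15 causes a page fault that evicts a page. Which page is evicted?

2

pos 1: 8 → fault, frames [8]
pos 2: 9 → fault, frames [8, 9]
pos 3: 0 → fault, frames [8, 9, 0]
pos 4: 8 → hit
pos 5: 9 → hit
pos 6: 8 → hit
pos 7: 0 → hit
pos 8: 9 → hit
pos 9: 2 → fault, frames [8, 9, 0, 2]
pos 10: 1 → fault, evict 2, frames [8, 9, 0, 1]
pos 11: 8 → hit
pos 12: 4 → fault, evict 1, frames [8, 9, 0, 4]
pos 13: 8 → hit
pos 14: 2 → fault, evict 4, frames [8, 9, 0, 2]
pos 15: 4 → fault, evict 2, frames [8, 9, 0, 4]
At position 15, page 2 is evicted.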